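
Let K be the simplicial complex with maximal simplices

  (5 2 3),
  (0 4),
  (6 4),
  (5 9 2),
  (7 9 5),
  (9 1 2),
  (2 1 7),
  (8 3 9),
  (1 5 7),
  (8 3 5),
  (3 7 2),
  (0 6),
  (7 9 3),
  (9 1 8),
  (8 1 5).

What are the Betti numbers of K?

b_0 = 2, b_1 = 1, b_2 = 0.

Order the vertices as 0 < 1 < 2 < 3 < 4 < 5 < 6 < 7 < 8 < 9. Listing each simplex with vertices in this order, K has dimension 2 with simplices:

  0-simplices (10): [0], [1], [2], [3], [4], [5], [6], [7], [8], [9]
  1-simplices (21): [0,4], [0,6], [1,2], [1,5], [1,7], [1,8], [1,9], [2,3], [2,5], [2,7], [2,9], [3,5], [3,7], [3,8], [3,9], [4,6], [5,7], [5,8], [5,9], [7,9], [8,9]
  2-simplices (12): [1,2,7], [1,2,9], [1,5,7], [1,5,8], [1,8,9], [2,3,5], [2,3,7], [2,5,9], [3,5,8], [3,7,9], [3,8,9], [5,7,9]

so the chain groups are C_0 ≅ Z^10, C_1 ≅ Z^21, C_2 ≅ Z^12.

∂_1: C_1 → C_0 is given by ∂[p,q] = [q] − [p].
This gives a 10×21 integer matrix of rank 8; reducing to Smith normal form yields diagonal entries (1,1,1,1,1,1,1,1).

The boundary map ∂_2: C_2 → C_1 sends each 2-simplex [p,q,r] to [q,r] − [p,r] + [p,q]. For instance
  ∂[5,7,9] = [7,9] − [5,9] + [5,7],
  ∂[3,8,9] = [8,9] − [3,9] + [3,8].
The resulting 21×12 matrix has rank 12, and its Smith normal form has invariant factors (1,1,1,1,1,1,1,1,1,1,1,2).

Reading off H_k = ker ∂_k / im ∂_{k+1}:

  H_0: rank C_0 − rank ∂_1 = 10 − 8 = 2, and the invariant factors of ∂_1 are all 1, so H_0 = Z^2.
  H_1: rank ker ∂_1 − rank ∂_2 = (21 − 8) − 12 = 1, and ∂_2 has invariant factor 2 > 1, so H_1 = Z ⊕ Z/2.
  H_2: rank ker ∂_2 − rank ∂_3 = (12 − 12) − 0 = 0, and there is no ∂_3, so H_2 = 0.

Hence the Betti numbers are b_0 = 2, b_1 = 1, b_2 = 0.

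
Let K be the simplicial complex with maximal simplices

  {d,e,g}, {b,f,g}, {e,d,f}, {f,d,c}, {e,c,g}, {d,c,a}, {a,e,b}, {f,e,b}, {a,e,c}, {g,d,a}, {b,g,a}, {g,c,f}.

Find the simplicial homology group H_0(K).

Fix the vertex order a < b < c < d < e < f < g and write every simplex with vertices in increasing order. Then dim K = 2 and the simplices of K are:

  0-simplices (7): a, b, c, d, e, f, g
  1-simplices (18): ab, ac, ad, ae, ag, be, bf, bg, cd, ce, cf, cg, de, df, dg, ef, eg, fg
  2-simplices (12): abe, abg, acd, ace, adg, bef, bfg, cdf, ceg, cfg, def, deg

Hence C_0 ≅ Z^7, C_1 ≅ Z^18, C_2 ≅ Z^12.

∂_1: C_1 → C_0 maps an edge to its endpoints' difference, ∂[p,q] = q − p.
As a 7×18 matrix over Z this has rank 6, with invariant factors (1,1,1,1,1,1).

Boundary ∂_2: C_2 → C_1 acts by ∂[p,q,r] = [q,r] − [p,r] + [p,q]. For instance
  ∂ace = ce − ae + ac,
  ∂acd = cd − ad + ac.
As a 18×12 matrix over Z this has rank 12, with invariant factors (1,1,1,1,1,1,1,1,1,1,1,2).

Reading off H_k = ker ∂_k / im ∂_{k+1}:

  H_0: rank C_0 − rank ∂_1 = 7 − 6 = 1, and the invariant factors of ∂_1 are all 1, so H_0 ≅ Z.

H_0 ≅ Z.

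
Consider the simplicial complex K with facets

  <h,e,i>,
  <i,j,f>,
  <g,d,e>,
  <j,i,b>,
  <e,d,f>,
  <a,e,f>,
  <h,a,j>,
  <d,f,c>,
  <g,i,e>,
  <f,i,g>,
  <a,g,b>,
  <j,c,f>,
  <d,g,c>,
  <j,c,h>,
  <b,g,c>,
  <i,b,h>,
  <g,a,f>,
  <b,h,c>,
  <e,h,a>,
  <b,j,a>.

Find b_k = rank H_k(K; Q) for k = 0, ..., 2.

b_0 = 1, b_1 = 1, b_2 = 0.

We work with the vertex ordering a < b < c < d < e < f < g < h < i < j. The simplices of K, each written with vertices in increasing order, are:

  0-simplices (10): a, b, c, d, e, f, g, h, i, j
  1-simplices (30): ab, ae, af, ag, ah, aj, bc, bg, bh, bi, bj, cd, cf, cg, ch, cj, de, df, dg, ef, eg, eh, ei, fg, fi, fj, gi, hi, hj, ij
  2-simplices (20): abg, abj, aef, aeh, afg, ahj, bcg, bch, bhi, bij, cdf, cdg, cfj, chj, def, deg, egi, ehi, fgi, fij

so the chain groups are C_0 ≅ Z^10, C_1 ≅ Z^30, C_2 ≅ Z^20.

∂_1: C_1 → C_0 sends each edge [p,q] (with p < q) to q − p.
This gives a 10×30 integer matrix of rank 9; reducing to Smith normal form yields diagonal entries (1,1,1,1,1,1,1,1,1).

Boundary ∂_2: C_2 → C_1 acts by ∂[p,q,r] = [q,r] − [p,r] + [p,q]. For instance
  ∂aeh = eh − ah + ae,
  ∂chj = hj − cj + ch.
As a 30×20 matrix over Z this has rank 20, with invariant factors (1,1,1,1,1,1,1,1,1,1,1,1,1,1,1,1,1,1,1,2).

Now H_k = ker ∂_k / im ∂_{k+1}, so:

  H_0: rank C_0 − rank ∂_1 = 10 − 9 = 1, and the invariant factors of ∂_1 are all 1, so H_0 = Z.
  H_1: rank ker ∂_1 − rank ∂_2 = (30 − 9) − 20 = 1, and ∂_2 has invariant factor 2 > 1, so H_1 = Z ⊕ Z_2.
  H_2: rank ker ∂_2 − rank ∂_3 = (20 − 20) − 0 = 0, and there is no ∂_3, so H_2 = 0.

(K is a triangulation of the Klein bottle.)

Hence the Betti numbers are b_0 = 1, b_1 = 1, b_2 = 0.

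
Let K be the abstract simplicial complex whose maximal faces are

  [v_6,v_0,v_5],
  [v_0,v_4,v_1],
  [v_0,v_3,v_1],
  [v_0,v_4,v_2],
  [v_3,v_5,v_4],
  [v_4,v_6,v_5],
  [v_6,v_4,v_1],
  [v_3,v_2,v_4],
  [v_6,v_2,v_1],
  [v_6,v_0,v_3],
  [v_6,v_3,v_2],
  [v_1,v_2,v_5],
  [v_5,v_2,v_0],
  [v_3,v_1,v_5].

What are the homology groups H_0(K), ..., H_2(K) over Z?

H_0 = Z,  H_1 = Z^2,  H_2 = Z.

Order the vertices as v_0 < v_1 < v_2 < v_3 < v_4 < v_5 < v_6. Listing each simplex with vertices in this order, K has dimension 2 with simplices:

  0-simplices (7): [v_0], [v_1], [v_2], [v_3], [v_4], [v_5], [v_6]
  1-simplices (21): (21 of them)
  2-simplices (14): (14 of them)

Hence C_0 ≅ Z^7, C_1 ≅ Z^21, C_2 ≅ Z^14.

Boundary ∂_1: C_1 → C_0 sends each edge [p,q] (with p < q) to q − p. For instance
  ∂[v_2,v_4] = [v_4] − [v_2].
The 7×21 boundary matrix has rank 6 and Smith normal form diag(1,1,1,1,1,1).

∂_2: C_2 → C_1 acts by ∂[p,q,r] = [q,r] − [p,r] + [p,q]. For instance
  ∂[v_0,v_3,v_6] = [v_3,v_6] − [v_0,v_6] + [v_0,v_3],
  ∂[v_4,v_5,v_6] = [v_5,v_6] − [v_4,v_6] + [v_4,v_5].
As a 21×14 matrix over Z this has rank 13, with invariant factors (1,1,1,1,1,1,1,1,1,1,1,1,1).

Now H_k = ker ∂_k / im ∂_{k+1}, so:

  H_0: rank C_0 − rank ∂_1 = 7 − 6 = 1, and the invariant factors of ∂_1 are all 1, so H_0 = Z.
  H_1: rank ker ∂_1 − rank ∂_2 = (21 − 6) − 13 = 2, and the invariant factors of ∂_2 are all 1, so H_1 = Z^2.
  H_2: rank ker ∂_2 − rank ∂_3 = (14 − 13) − 0 = 1, and there is no ∂_3, so H_2 = Z.

As a check, the Euler characteristic is 7 − 21 + 14 = 0, which agrees with 1 − 2 + 1 = 0.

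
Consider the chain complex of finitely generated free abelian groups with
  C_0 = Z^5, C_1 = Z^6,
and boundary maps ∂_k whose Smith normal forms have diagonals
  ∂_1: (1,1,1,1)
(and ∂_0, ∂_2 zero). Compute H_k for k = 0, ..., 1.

H_0: b_0 = 5 − 0 − 4 = 1; torsion from ∂_1 factors > 1: none. So H_0 = Z.
H_1: b_1 = 6 − 4 − 0 = 2; torsion from ∂_2 factors > 1: none. So H_1 = Z^2.

H_0 = Z,  H_1 = Z^2.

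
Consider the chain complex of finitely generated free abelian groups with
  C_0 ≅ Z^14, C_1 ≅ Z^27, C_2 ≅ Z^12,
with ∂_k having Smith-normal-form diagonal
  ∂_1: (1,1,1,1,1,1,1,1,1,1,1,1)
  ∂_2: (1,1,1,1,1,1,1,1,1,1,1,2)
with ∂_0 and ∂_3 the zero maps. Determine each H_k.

H_0: b_0 = 14 − 0 − 12 = 2; torsion from ∂_1 factors > 1: none. So H_0 ≅ Z^2.
H_1: b_1 = 27 − 12 − 12 = 3; torsion from ∂_2 factors > 1: [2]. So H_1 ≅ Z^3 ⊕ Z/2.
H_2: b_2 = 12 − 12 − 0 = 0; torsion from ∂_3 factors > 1: none. So H_2 ≅ 0.

H_0 ≅ Z^2,  H_1 ≅ Z^3 ⊕ Z/2,  H_2 = 0.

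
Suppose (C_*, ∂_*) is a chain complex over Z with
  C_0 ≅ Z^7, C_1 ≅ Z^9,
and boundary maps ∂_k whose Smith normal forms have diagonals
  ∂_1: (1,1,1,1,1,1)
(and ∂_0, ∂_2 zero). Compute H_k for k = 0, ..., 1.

H_0: b_0 = 7 − 0 − 6 = 1; torsion from ∂_1 factors > 1: none. So H_0 = Z.
H_1: b_1 = 9 − 6 − 0 = 3; torsion from ∂_2 factors > 1: none. So H_1 = Z^3.

H_0 = Z,  H_1 = Z^3.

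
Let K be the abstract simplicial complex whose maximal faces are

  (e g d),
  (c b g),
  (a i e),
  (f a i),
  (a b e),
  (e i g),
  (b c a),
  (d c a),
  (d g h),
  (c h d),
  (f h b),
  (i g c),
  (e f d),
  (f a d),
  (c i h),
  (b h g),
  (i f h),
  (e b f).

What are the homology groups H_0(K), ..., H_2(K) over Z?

H_0 = Z,  H_1 = Z × Z/2,  H_2 = 0.

Order the vertices as a < b < c < d < e < f < g < h < i. Listing each simplex with vertices in this order, K has dimension 2 with simplices:

  0-simplices (9): a, b, c, d, e, f, g, h, i
  1-simplices (27): ab, ac, ad, ae, af, ai, bc, be, bf, bg, bh, cd, cg, ch, ci, de, df, dg, dh, ef, eg, ei, fh, fi, gh, gi, hi
  2-simplices (18): abc, abe, acd, adf, aei, afi, bcg, bef, bfh, bgh, cdh, cgi, chi, def, deg, dgh, egi, fhi

Hence C_0 ≅ Z^9, C_1 ≅ Z^27, C_2 ≅ Z^18.

The boundary map ∂_1: C_1 → C_0 is given by ∂[p,q] = [q] − [p]. For instance
  ∂bh = h − b.
The resulting 9×27 matrix has rank 8, and its Smith normal form has invariant factors (1,1,1,1,1,1,1,1).

∂_2: C_2 → C_1 sends each 2-simplex [p,q,r] to [q,r] − [p,r] + [p,q]. For instance
  ∂abe = be − ae + ab,
  ∂abc = bc − ac + ab.
This gives a 27×18 integer matrix of rank 18; reducing to Smith normal form yields diagonal entries (1,1,1,1,1,1,1,1,1,1,1,1,1,1,1,1,1,2).

Computing H_k = (kernel of ∂_k) / (image of ∂_{k+1}):

  H_0: rank C_0 − rank ∂_1 = 9 − 8 = 1, and the invariant factors of ∂_1 are all 1, so H_0 ≅ Z.
  H_1: rank ker ∂_1 − rank ∂_2 = (27 − 8) − 18 = 1, and ∂_2 has invariant factor 2 > 1, so H_1 ≅ Z × Z/2.
  H_2: rank ker ∂_2 − rank ∂_3 = (18 − 18) − 0 = 0, and there is no ∂_3, so H_2 ≅ 0.

(K is a triangulation of the Klein bottle.)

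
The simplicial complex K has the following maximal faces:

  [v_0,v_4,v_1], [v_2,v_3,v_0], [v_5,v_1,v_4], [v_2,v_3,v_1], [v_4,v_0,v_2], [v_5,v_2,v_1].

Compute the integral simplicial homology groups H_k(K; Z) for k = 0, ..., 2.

K has 6 vertices, 12 edges, 6 triangles.
rank ∂_0 = 0, rank ∂_1 = 5 ⇒ b_0 = 6 − 0 − 5 = 1; all invariant factors of ∂_1 are 1 so no torsion. So H_0 = Z.
rank ∂_1 = 5, rank ∂_2 = 6 ⇒ b_1 = 12 − 5 − 6 = 1; all invariant factors of ∂_2 are 1 so no torsion. So H_1 = Z.
rank ∂_2 = 6, rank ∂_3 = 0 ⇒ b_2 = 6 − 6 − 0 = 0. So H_2 = 0.

H_0 = Z,  H_1 = Z,  H_2 = 0.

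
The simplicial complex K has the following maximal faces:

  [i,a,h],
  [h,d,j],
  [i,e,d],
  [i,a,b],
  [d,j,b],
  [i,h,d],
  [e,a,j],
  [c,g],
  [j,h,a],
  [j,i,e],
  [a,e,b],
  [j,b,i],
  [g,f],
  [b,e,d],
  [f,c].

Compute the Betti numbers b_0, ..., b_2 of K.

Take the total order a < b < c < d < e < f < g < h < i < j on the vertex set. Then K (dimension 2) consists of the simplices:

  0-simplices (10): a, b, c, d, e, f, g, h, i, j
  1-simplices (21): ab, ae, ah, ai, aj, bd, be, bi, bj, cf, cg, de, dh, di, dj, ei, ej, fg, hi, hj, ij
  2-simplices (12): abe, abi, aej, ahi, ahj, bde, bdj, bij, dei, dhi, dhj, eij

giving chain groups C_0 ≅ Z^10, C_1 ≅ Z^21, C_2 ≅ Z^12.

Boundary ∂_1: C_1 → C_0 is given by ∂[p,q] = [q] − [p]. For instance
  ∂ej = j − e.
The resulting 10×21 matrix has rank 8, and its Smith normal form has invariant factors (1,1,1,1,1,1,1,1).

Boundary ∂_2: C_2 → C_1 maps a triangle to the signed sum of its edges. For instance
  ∂bde = de − be + bd,
  ∂dei = ei − di + de.
As a 21×12 matrix over Z this has rank 12, with invariant factors (1,1,1,1,1,1,1,1,1,1,1,2).

From H_k ≅ ker(∂_k) / im(∂_{k+1}) we obtain:

  H_0: rank C_0 − rank ∂_1 = 10 − 8 = 2, and the invariant factors of ∂_1 are all 1, so H_0 ≅ Z^2.
  H_1: rank ker ∂_1 − rank ∂_2 = (21 − 8) − 12 = 1, and ∂_2 has invariant factor 2 > 1, so H_1 ≅ Z ⊕ Z/2Z.
  H_2: rank ker ∂_2 − rank ∂_3 = (12 − 12) − 0 = 0, and there is no ∂_3, so H_2 ≅ 0.

As a check, the Euler characteristic is 10 − 21 + 12 = 1, which agrees with 2 − 1 + 0 = 1.
(K is a triangulation of the disjoint union of the real projective plane RP^2 and the circle S^1.)

Hence the Betti numbers are b_0 = 2, b_1 = 1, b_2 = 0.

b_0 = 2, b_1 = 1, b_2 = 0.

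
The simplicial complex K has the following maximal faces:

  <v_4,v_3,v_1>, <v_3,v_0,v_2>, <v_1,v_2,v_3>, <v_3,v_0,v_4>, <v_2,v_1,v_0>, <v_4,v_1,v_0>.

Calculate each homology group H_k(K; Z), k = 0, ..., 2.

Fix the vertex order v_0 < v_1 < v_2 < v_3 < v_4 and write every simplex with vertices in increasing order. Then dim K = 2 and the simplices of K are:

  0-simplices (5): [v_0], [v_1], [v_2], [v_3], [v_4]
  1-simplices (9): [v_0,v_1], [v_0,v_2], [v_0,v_3], [v_0,v_4], [v_1,v_2], [v_1,v_3], [v_1,v_4], [v_2,v_3], [v_3,v_4]
  2-simplices (6): [v_0,v_1,v_2], [v_0,v_1,v_4], [v_0,v_2,v_3], [v_0,v_3,v_4], [v_1,v_2,v_3], [v_1,v_3,v_4]

so the chain groups are C_0 ≅ Z^5, C_1 ≅ Z^9, C_2 ≅ Z^6.

The boundary map ∂_1: C_1 → C_0 is given by ∂[p,q] = [q] − [p].
The 5×9 boundary matrix has rank 4 and Smith normal form diag(1,1,1,1).

Boundary ∂_2: C_2 → C_1 sends each 2-simplex [p,q,r] to [q,r] − [p,r] + [p,q]. For instance
  ∂[v_1,v_2,v_3] = [v_2,v_3] − [v_1,v_3] + [v_1,v_2],
  ∂[v_1,v_3,v_4] = [v_3,v_4] − [v_1,v_4] + [v_1,v_3].
This gives a 9×6 integer matrix of rank 5; reducing to Smith normal form yields diagonal entries (1,1,1,1,1).

Now H_k = ker ∂_k / im ∂_{k+1}, so:

  H_0: rank C_0 − rank ∂_1 = 5 − 4 = 1, and the invariant factors of ∂_1 are all 1, so H_0 ≅ Z.
  H_1: rank ker ∂_1 − rank ∂_2 = (9 − 4) − 5 = 0, and the invariant factors of ∂_2 are all 1, so H_1 ≅ 0.
  H_2: rank ker ∂_2 − rank ∂_3 = (6 − 5) − 0 = 1, and there is no ∂_3, so H_2 ≅ Z.

H_0 ≅ Z,  H_1 = 0,  H_2 ≅ Z.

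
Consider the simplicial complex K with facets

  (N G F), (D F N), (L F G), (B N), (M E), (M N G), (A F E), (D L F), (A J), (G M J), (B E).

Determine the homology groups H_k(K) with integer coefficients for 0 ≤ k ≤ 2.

H_0 ≅ Z,  H_1 ≅ Z^3,  H_2 = 0.

Order the vertices as A < B < D < E < F < G < J < L < M < N. Listing each simplex with vertices in this order, K has dimension 2 with simplices:

  0-simplices (10): A, B, D, E, F, G, J, L, M, N
  1-simplices (19): AE, AF, AJ, BE, BN, DF, DL, DN, EF, EM, FG, FL, FN, GJ, GL, GM, GN, JM, MN
  2-simplices (7): AEF, DFL, DFN, FGL, FGN, GJM, GMN

giving chain groups C_0 ≅ Z^10, C_1 ≅ Z^19, C_2 ≅ Z^7.

The boundary map ∂_1: C_1 → C_0 sends each edge [p,q] (with p < q) to q − p.
This gives a 10×19 integer matrix of rank 9; reducing to Smith normal form yields diagonal entries (1,1,1,1,1,1,1,1,1).

Boundary ∂_2: C_2 → C_1 sends each 2-simplex [p,q,r] to [q,r] − [p,r] + [p,q]. For instance
  ∂DFL = FL − DL + DF,
  ∂AEF = EF − AF + AE.
This gives a 19×7 integer matrix of rank 7; reducing to Smith normal form yields diagonal entries (1,1,1,1,1,1,1).

Reading off H_k = ker ∂_k / im ∂_{k+1}:

  H_0: rank C_0 − rank ∂_1 = 10 − 9 = 1, and the invariant factors of ∂_1 are all 1, so H_0 = Z.
  H_1: rank ker ∂_1 − rank ∂_2 = (19 − 9) − 7 = 3, and the invariant factors of ∂_2 are all 1, so H_1 = Z^3.
  H_2: rank ker ∂_2 − rank ∂_3 = (7 − 7) − 0 = 0, and there is no ∂_3, so H_2 = 0.

As a check, the Euler characteristic is 10 − 19 + 7 = -2, which agrees with 1 − 3 + 0 = -2.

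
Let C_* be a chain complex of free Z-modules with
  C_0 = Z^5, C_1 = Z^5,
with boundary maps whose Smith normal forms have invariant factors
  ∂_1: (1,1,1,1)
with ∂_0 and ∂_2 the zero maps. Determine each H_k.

H_0: b_0 = 5 − 0 − 4 = 1; torsion from ∂_1 factors > 1: none. So H_0 = Z.
H_1: b_1 = 5 − 4 − 0 = 1; torsion from ∂_2 factors > 1: none. So H_1 = Z.

H_0 = Z,  H_1 = Z.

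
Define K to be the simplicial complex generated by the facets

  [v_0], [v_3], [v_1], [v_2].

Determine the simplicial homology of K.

Fix the vertex order v_0 < v_1 < v_2 < v_3 and write every simplex with vertices in increasing order. Then dim K = 0 and the simplices of K are:

  0-simplices (4): [v_0], [v_1], [v_2], [v_3]

so the chain groups are C_0 ≅ Z^4.

Computing H_k = (kernel of ∂_k) / (image of ∂_{k+1}):

  H_0: rank C_0 − rank ∂_1 = 4 − 0 = 4, and there is no ∂_1, so H_0 = Z^4.

(K is a triangulation of a set of 4 points.)

H_0 = Z^4.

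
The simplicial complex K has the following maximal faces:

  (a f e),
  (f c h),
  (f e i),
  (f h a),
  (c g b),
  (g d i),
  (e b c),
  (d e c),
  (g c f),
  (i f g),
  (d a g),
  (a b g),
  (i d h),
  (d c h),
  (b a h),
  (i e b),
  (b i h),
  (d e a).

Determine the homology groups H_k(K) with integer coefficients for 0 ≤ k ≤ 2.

H_0 ≅ Z,  H_1 ≅ Z^2,  H_2 ≅ Z.

Take the total order a < b < c < d < e < f < g < h < i on the vertex set. Then K (dimension 2) consists of the simplices:

  0-simplices (9): a, b, c, d, e, f, g, h, i
  1-simplices (27): ab, ad, ae, af, ag, ah, bc, be, bg, bh, bi, cd, ce, cf, cg, ch, de, dg, dh, di, ef, ei, fg, fh, fi, gi, hi
  2-simplices (18): abg, abh, ade, adg, aef, afh, bce, bcg, bei, bhi, cde, cdh, cfg, cfh, dgi, dhi, efi, fgi

giving chain groups C_0 ≅ Z^9, C_1 ≅ Z^27, C_2 ≅ Z^18.

The boundary map ∂_1: C_1 → C_0 is given by ∂[p,q] = [q] − [p]. For instance
  ∂ch = h − c.
The 9×27 boundary matrix has rank 8 and Smith normal form diag(1,1,1,1,1,1,1,1).

∂_2: C_2 → C_1 acts by ∂[p,q,r] = [q,r] − [p,r] + [p,q]. For instance
  ∂abg = bg − ag + ab,
  ∂cdh = dh − ch + cd.
As a 27×18 matrix over Z this has rank 17, with invariant factors (1,1,1,1,1,1,1,1,1,1,1,1,1,1,1,1,1).

Reading off H_k = ker ∂_k / im ∂_{k+1}:

  H_0: rank C_0 − rank ∂_1 = 9 − 8 = 1, and the invariant factors of ∂_1 are all 1, so H_0 = Z.
  H_1: rank ker ∂_1 − rank ∂_2 = (27 − 8) − 17 = 2, and the invariant factors of ∂_2 are all 1, so H_1 = Z^2.
  H_2: rank ker ∂_2 − rank ∂_3 = (18 − 17) − 0 = 1, and there is no ∂_3, so H_2 = Z.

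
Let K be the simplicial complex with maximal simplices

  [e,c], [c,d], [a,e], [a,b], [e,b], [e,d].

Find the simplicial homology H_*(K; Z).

H_0 = Z,  H_1 = Z^2.

Take the total order a < b < c < d < e on the vertex set. Then K (dimension 1) consists of the simplices:

  0-simplices (5): a, b, c, d, e
  1-simplices (6): ab, ae, be, cd, ce, de

giving chain groups C_0 ≅ Z^5, C_1 ≅ Z^6.

The boundary map ∂_1: C_1 → C_0 maps an edge to its endpoints' difference, ∂[p,q] = q − p. For instance
  ∂ae = e − a.
The resulting 5×6 matrix has rank 4, and its Smith normal form has invariant factors (1,1,1,1).

Reading off H_k = ker ∂_k / im ∂_{k+1}:

  H_0: rank C_0 − rank ∂_1 = 5 − 4 = 1, and the invariant factors of ∂_1 are all 1, so H_0 ≅ Z.
  H_1: rank ker ∂_1 − rank ∂_2 = (6 − 4) − 0 = 2, and there is no ∂_2, so H_1 ≅ Z^2.

As a check, the Euler characteristic is 5 − 6 = -1, which agrees with 1 − 2 = -1.
(K is a triangulation of a wedge of 2 circles.)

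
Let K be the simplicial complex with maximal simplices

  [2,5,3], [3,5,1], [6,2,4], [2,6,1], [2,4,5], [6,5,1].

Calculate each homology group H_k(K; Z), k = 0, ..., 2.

We work with the vertex ordering 1 < 2 < 3 < 4 < 5 < 6. The simplices of K, each written with vertices in increasing order, are:

  0-simplices (6): [1], [2], [3], [4], [5], [6]
  1-simplices (12): [1,2], [1,3], [1,5], [1,6], [2,3], [2,4], [2,5], [2,6], [3,5], [4,5], [4,6], [5,6]
  2-simplices (6): [1,2,6], [1,3,5], [1,5,6], [2,3,5], [2,4,5], [2,4,6]

so the chain groups are C_0 ≅ Z^6, C_1 ≅ Z^12, C_2 ≅ Z^6.

The boundary map ∂_1: C_1 → C_0 maps an edge to its endpoints' difference, ∂[p,q] = q − p.
This gives a 6×12 integer matrix of rank 5; reducing to Smith normal form yields diagonal entries (1,1,1,1,1).

∂_2: C_2 → C_1 sends each 2-simplex [p,q,r] to [q,r] − [p,r] + [p,q]. For instance
  ∂[2,4,5] = [4,5] − [2,5] + [2,4],
  ∂[2,3,5] = [3,5] − [2,5] + [2,3].
The resulting 12×6 matrix has rank 6, and its Smith normal form has invariant factors (1,1,1,1,1,1).

Now H_k = ker ∂_k / im ∂_{k+1}, so:

  H_0: rank C_0 − rank ∂_1 = 6 − 5 = 1, and the invariant factors of ∂_1 are all 1, so H_0 = Z.
  H_1: rank ker ∂_1 − rank ∂_2 = (12 − 5) − 6 = 1, and the invariant factors of ∂_2 are all 1, so H_1 = Z.
  H_2: rank ker ∂_2 − rank ∂_3 = (6 − 6) − 0 = 0, and there is no ∂_3, so H_2 = 0.

As a check, the Euler characteristic is 6 − 12 + 6 = 0, which agrees with 1 − 1 + 0 = 0.

H_0 = Z,  H_1 = Z,  H_2 = 0.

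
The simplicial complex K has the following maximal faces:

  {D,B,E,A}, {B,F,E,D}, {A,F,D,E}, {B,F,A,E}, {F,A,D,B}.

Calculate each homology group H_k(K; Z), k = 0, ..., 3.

H_0 ≅ Z,  H_1 = 0,  H_2 = 0,  H_3 ≅ Z.

We work with the vertex ordering A < B < D < E < F. The simplices of K, each written with vertices in increasing order, are:

  0-simplices (5): A, B, D, E, F
  1-simplices (10): AB, AD, AE, AF, BD, BE, BF, DE, DF, EF
  2-simplices (10): ABD, ABE, ABF, ADE, ADF, AEF, BDE, BDF, BEF, DEF
  3-simplices (5): ABDE, ABDF, ABEF, ADEF, BDEF

so the chain groups are C_0 ≅ Z^5, C_1 ≅ Z^10, C_2 ≅ Z^10, C_3 ≅ Z^5.

The boundary map ∂_1: C_1 → C_0 sends each edge [p,q] (with p < q) to q − p. For instance
  ∂AB = B − A.
The resulting 5×10 matrix has rank 4, and its Smith normal form has invariant factors (1,1,1,1).

∂_2: C_2 → C_1 sends each 2-simplex [p,q,r] to [q,r] − [p,r] + [p,q]. For instance
  ∂AEF = EF − AF + AE,
  ∂BDF = DF − BF + BD.
As a 10×10 matrix over Z this has rank 6, with invariant factors (1,1,1,1,1,1).

∂_3: C_3 → C_2 sends each 3-simplex σ to the alternating sum Σ_i (−1)^i (σ with its i-th vertex removed). For instance
  ∂ADEF = DEF − AEF + ADF − ADE,
  ∂ABEF = BEF − AEF + ABF − ABE.
The resulting 10×5 matrix has rank 4, and its Smith normal form has invariant factors (1,1,1,1).

Computing H_k = (kernel of ∂_k) / (image of ∂_{k+1}):

  H_0: rank C_0 − rank ∂_1 = 5 − 4 = 1, and the invariant factors of ∂_1 are all 1, so H_0 = Z.
  H_1: rank ker ∂_1 − rank ∂_2 = (10 − 4) − 6 = 0, and the invariant factors of ∂_2 are all 1, so H_1 = 0.
  H_2: rank ker ∂_2 − rank ∂_3 = (10 − 6) − 4 = 0, and the invariant factors of ∂_3 are all 1, so H_2 = 0.
  H_3: rank ker ∂_3 − rank ∂_4 = (5 − 4) − 0 = 1, and there is no ∂_4, so H_3 = Z.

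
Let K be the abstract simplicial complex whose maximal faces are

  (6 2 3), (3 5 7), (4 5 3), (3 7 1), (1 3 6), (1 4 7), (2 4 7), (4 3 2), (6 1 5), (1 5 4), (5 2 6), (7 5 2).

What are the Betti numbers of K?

b_0 = 1, b_1 = 0, b_2 = 0.

K has 7 vertices, 18 edges, 12 triangles.
rank ∂_0 = 0, rank ∂_1 = 6 ⇒ b_0 = 7 − 0 − 6 = 1; all invariant factors of ∂_1 are 1 so no torsion. So H_0 = Z.
rank ∂_1 = 6, rank ∂_2 = 12 ⇒ b_1 = 18 − 6 − 12 = 0; ∂_2 has invariant factor(s) [2] giving torsion. So H_1 = Z/2Z.
rank ∂_2 = 12, rank ∂_3 = 0 ⇒ b_2 = 12 − 12 − 0 = 0. So H_2 = 0.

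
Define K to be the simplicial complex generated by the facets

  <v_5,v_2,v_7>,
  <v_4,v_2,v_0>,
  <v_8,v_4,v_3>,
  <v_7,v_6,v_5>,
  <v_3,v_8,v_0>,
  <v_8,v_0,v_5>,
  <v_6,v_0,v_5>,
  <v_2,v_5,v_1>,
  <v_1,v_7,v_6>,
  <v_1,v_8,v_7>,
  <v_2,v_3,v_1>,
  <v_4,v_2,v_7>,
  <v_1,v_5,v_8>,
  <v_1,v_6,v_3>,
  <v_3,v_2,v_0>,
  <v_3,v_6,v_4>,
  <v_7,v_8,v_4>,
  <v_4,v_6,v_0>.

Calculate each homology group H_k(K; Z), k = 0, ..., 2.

H_0 = Z,  H_1 = Z ⊕ Z/2Z,  H_2 = 0.

Order the vertices as v_0 < v_1 < v_2 < v_3 < v_4 < v_5 < v_6 < v_7 < v_8. Listing each simplex with vertices in this order, K has dimension 2 with simplices:

  0-simplices (9): [v_0], [v_1], [v_2], [v_3], [v_4], [v_5], [v_6], [v_7], [v_8]
  1-simplices (27): (27 of them)
  2-simplices (18): (18 of them)

so the chain groups are C_0 ≅ Z^9, C_1 ≅ Z^27, C_2 ≅ Z^18.

∂_1: C_1 → C_0 is given by ∂[p,q] = [q] − [p].
As a 9×27 matrix over Z this has rank 8, with invariant factors (1,1,1,1,1,1,1,1).

The boundary map ∂_2: C_2 → C_1 maps a triangle to the signed sum of its edges. For instance
  ∂[v_3,v_4,v_6] = [v_4,v_6] − [v_3,v_6] + [v_3,v_4],
  ∂[v_0,v_2,v_4] = [v_2,v_4] − [v_0,v_4] + [v_0,v_2].
The resulting 27×18 matrix has rank 18, and its Smith normal form has invariant factors (1,1,1,1,1,1,1,1,1,1,1,1,1,1,1,1,1,2).

From H_k ≅ ker(∂_k) / im(∂_{k+1}) we obtain:

  H_0: rank C_0 − rank ∂_1 = 9 − 8 = 1, and the invariant factors of ∂_1 are all 1, so H_0 ≅ Z.
  H_1: rank ker ∂_1 − rank ∂_2 = (27 − 8) − 18 = 1, and ∂_2 has invariant factor 2 > 1, so H_1 ≅ Z ⊕ Z/2Z.
  H_2: rank ker ∂_2 − rank ∂_3 = (18 − 18) − 0 = 0, and there is no ∂_3, so H_2 ≅ 0.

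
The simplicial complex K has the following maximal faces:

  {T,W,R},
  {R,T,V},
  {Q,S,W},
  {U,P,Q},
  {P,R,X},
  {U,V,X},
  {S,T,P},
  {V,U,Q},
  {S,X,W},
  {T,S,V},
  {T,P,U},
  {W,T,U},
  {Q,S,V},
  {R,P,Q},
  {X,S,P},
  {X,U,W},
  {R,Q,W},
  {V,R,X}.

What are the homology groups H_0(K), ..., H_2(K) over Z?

H_0 ≅ Z,  H_1 ≅ Z^2,  H_2 ≅ Z.

We work with the vertex ordering P < Q < R < S < T < U < V < W < X. The simplices of K, each written with vertices in increasing order, are:

  0-simplices (9): P, Q, R, S, T, U, V, W, X
  1-simplices (27): PQ, PR, PS, PT, PU, PX, QR, QS, QU, QV, QW, RT, RV, RW, RX, ST, SV, SW, SX, TU, TV, TW, UV, UW, UX, VX, WX
  2-simplices (18): PQR, PQU, PRX, PST, PSX, PTU, QRW, QSV, QSW, QUV, RTV, RTW, RVX, STV, SWX, TUW, UVX, UWX

Hence C_0 ≅ Z^9, C_1 ≅ Z^27, C_2 ≅ Z^18.

Boundary ∂_1: C_1 → C_0 maps an edge to its endpoints' difference, ∂[p,q] = q − p. For instance
  ∂QR = R − Q.
As a 9×27 matrix over Z this has rank 8, with invariant factors (1,1,1,1,1,1,1,1).

Boundary ∂_2: C_2 → C_1 sends each 2-simplex [p,q,r] to [q,r] − [p,r] + [p,q]. For instance
  ∂QSW = SW − QW + QS,
  ∂PSX = SX − PX + PS.
As a 27×18 matrix over Z this has rank 17, with invariant factors (1,1,1,1,1,1,1,1,1,1,1,1,1,1,1,1,1).

From H_k ≅ ker(∂_k) / im(∂_{k+1}) we obtain:

  H_0: rank C_0 − rank ∂_1 = 9 − 8 = 1, and the invariant factors of ∂_1 are all 1, so H_0 = Z.
  H_1: rank ker ∂_1 − rank ∂_2 = (27 − 8) − 17 = 2, and the invariant factors of ∂_2 are all 1, so H_1 = Z^2.
  H_2: rank ker ∂_2 − rank ∂_3 = (18 − 17) − 0 = 1, and there is no ∂_3, so H_2 = Z.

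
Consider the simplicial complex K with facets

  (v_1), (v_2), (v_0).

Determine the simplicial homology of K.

H_0 ≅ Z^3.

K has 3 vertices.
rank ∂_0 = 0, rank ∂_1 = 0 ⇒ b_0 = 3 − 0 − 0 = 3. So H_0 ≅ Z^3.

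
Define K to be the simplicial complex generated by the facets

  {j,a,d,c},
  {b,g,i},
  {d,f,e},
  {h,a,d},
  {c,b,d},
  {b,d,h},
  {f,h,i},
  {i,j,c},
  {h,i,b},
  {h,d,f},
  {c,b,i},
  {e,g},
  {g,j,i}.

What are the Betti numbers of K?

Take the total order a < b < c < d < e < f < g < h < i < j on the vertex set. Then K (dimension 3) consists of the simplices:

  0-simplices (10): a, b, c, d, e, f, g, h, i, j
  1-simplices (24): ac, ad, ah, aj, bc, bd, bg, bh, bi, cd, ci, cj, de, df, dh, dj, ef, eg, fh, fi, gi, gj, hi, ij
  2-simplices (15): acd, acj, adh, adj, bcd, bci, bdh, bgi, bhi, cdj, cij, def, dfh, fhi, gij
  3-simplices (1): acdj

Hence C_0 ≅ Z^10, C_1 ≅ Z^24, C_2 ≅ Z^15, C_3 ≅ Z^1.

Boundary ∂_1: C_1 → C_0 is given by ∂[p,q] = [q] − [p]. For instance
  ∂dj = j − d.
As a 10×24 matrix over Z this has rank 9, with invariant factors (1,1,1,1,1,1,1,1,1).

∂_2: C_2 → C_1 maps a triangle to the signed sum of its edges. For instance
  ∂bcd = cd − bd + bc,
  ∂gij = ij − gj + gi.
The 24×15 boundary matrix has rank 14 and Smith normal form diag(1,1,1,1,1,1,1,1,1,1,1,1,1,1).

∂_3: C_3 → C_2 sends each 3-simplex σ to the alternating sum Σ_i (−1)^i (σ with its i-th vertex removed). For instance
  ∂acdj = cdj − adj + acj − acd.
The resulting 15×1 matrix has rank 1, and its Smith normal form has invariant factors (1).

Computing H_k = (kernel of ∂_k) / (image of ∂_{k+1}):

  H_0: rank C_0 − rank ∂_1 = 10 − 9 = 1, and the invariant factors of ∂_1 are all 1, so H_0 = Z.
  H_1: rank ker ∂_1 − rank ∂_2 = (24 − 9) − 14 = 1, and the invariant factors of ∂_2 are all 1, so H_1 = Z.
  H_2: rank ker ∂_2 − rank ∂_3 = (15 − 14) − 1 = 0, and the invariant factors of ∂_3 are all 1, so H_2 = 0.
  H_3: rank ker ∂_3 − rank ∂_4 = (1 − 1) − 0 = 0, and there is no ∂_4, so H_3 = 0.

As a check, the Euler characteristic is 10 − 24 + 15 − 1 = 0, which agrees with 1 − 1 + 0 − 0 = 0.

Hence the Betti numbers are b_0 = 1, b_1 = 1, b_2 = 0, b_3 = 0.

b_0 = 1, b_1 = 1, b_2 = 0, b_3 = 0.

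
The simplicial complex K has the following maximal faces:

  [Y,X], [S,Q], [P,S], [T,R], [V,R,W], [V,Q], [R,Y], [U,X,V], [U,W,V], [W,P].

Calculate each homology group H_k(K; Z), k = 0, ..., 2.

Take the total order P < Q < R < S < T < U < V < W < X < Y on the vertex set. Then K (dimension 2) consists of the simplices:

  0-simplices (10): P, Q, R, S, T, U, V, W, X, Y
  1-simplices (14): PS, PW, QS, QV, RT, RV, RW, RY, UV, UW, UX, VW, VX, XY
  2-simplices (3): RVW, UVW, UVX

giving chain groups C_0 ≅ Z^10, C_1 ≅ Z^14, C_2 ≅ Z^3.

The boundary map ∂_1: C_1 → C_0 is given by ∂[p,q] = [q] − [p].
The resulting 10×14 matrix has rank 9, and its Smith normal form has invariant factors (1,1,1,1,1,1,1,1,1).

Boundary ∂_2: C_2 → C_1 sends each 2-simplex [p,q,r] to [q,r] − [p,r] + [p,q]. For instance
  ∂UVW = VW − UW + UV,
  ∂UVX = VX − UX + UV.
The 14×3 boundary matrix has rank 3 and Smith normal form diag(1,1,1).

From H_k ≅ ker(∂_k) / im(∂_{k+1}) we obtain:

  H_0: rank C_0 − rank ∂_1 = 10 − 9 = 1, and the invariant factors of ∂_1 are all 1, so H_0 ≅ Z.
  H_1: rank ker ∂_1 − rank ∂_2 = (14 − 9) − 3 = 2, and the invariant factors of ∂_2 are all 1, so H_1 ≅ Z^2.
  H_2: rank ker ∂_2 − rank ∂_3 = (3 − 3) − 0 = 0, and there is no ∂_3, so H_2 ≅ 0.

H_0 = Z,  H_1 = Z^2,  H_2 = 0.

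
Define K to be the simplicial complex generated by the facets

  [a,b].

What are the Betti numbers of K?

We work with the vertex ordering a < b. The simplices of K, each written with vertices in increasing order, are:

  0-simplices (2): a, b
  1-simplices (1): ab

so the chain groups are C_0 ≅ Z^2, C_1 ≅ Z^1.

∂_1: C_1 → C_0 sends each edge [p,q] (with p < q) to q − p. For instance
  ∂ab = b − a.
The resulting 2×1 matrix has rank 1, and its Smith normal form has invariant factors (1).

Now H_k = ker ∂_k / im ∂_{k+1}, so:

  H_0: rank C_0 − rank ∂_1 = 2 − 1 = 1, and the invariant factors of ∂_1 are all 1, so H_0 ≅ Z.
  H_1: rank ker ∂_1 − rank ∂_2 = (1 − 1) − 0 = 0, and there is no ∂_2, so H_1 ≅ 0.

As a check, the Euler characteristic is 2 − 1 = 1, which agrees with 1 − 0 = 1.

Hence the Betti numbers are b_0 = 1, b_1 = 0.

b_0 = 1, b_1 = 0.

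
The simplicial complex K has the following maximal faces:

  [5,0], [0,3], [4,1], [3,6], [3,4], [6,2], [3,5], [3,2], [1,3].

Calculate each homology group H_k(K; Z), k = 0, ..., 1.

Take the total order 0 < 1 < 2 < 3 < 4 < 5 < 6 on the vertex set. Then K (dimension 1) consists of the simplices:

  0-simplices (7): [0], [1], [2], [3], [4], [5], [6]
  1-simplices (9): [0,3], [0,5], [1,3], [1,4], [2,3], [2,6], [3,4], [3,5], [3,6]

giving chain groups C_0 ≅ Z^7, C_1 ≅ Z^9.

Boundary ∂_1: C_1 → C_0 maps an edge to its endpoints' difference, ∂[p,q] = q − p. For instance
  ∂[2,6] = [6] − [2].
The resulting 7×9 matrix has rank 6, and its Smith normal form has invariant factors (1,1,1,1,1,1).

Reading off H_k = ker ∂_k / im ∂_{k+1}:

  H_0: rank C_0 − rank ∂_1 = 7 − 6 = 1, and the invariant factors of ∂_1 are all 1, so H_0 ≅ Z.
  H_1: rank ker ∂_1 − rank ∂_2 = (9 − 6) − 0 = 3, and there is no ∂_2, so H_1 ≅ Z^3.

As a check, the Euler characteristic is 7 − 9 = -2, which agrees with 1 − 3 = -2.

H_0 ≅ Z,  H_1 ≅ Z^3.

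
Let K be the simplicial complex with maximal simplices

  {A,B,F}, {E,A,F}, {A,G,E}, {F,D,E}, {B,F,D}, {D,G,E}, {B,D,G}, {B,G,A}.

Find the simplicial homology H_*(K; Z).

K has 6 vertices, 12 edges, 8 triangles.
rank ∂_0 = 0, rank ∂_1 = 5 ⇒ b_0 = 6 − 0 − 5 = 1; all invariant factors of ∂_1 are 1 so no torsion. So H_0 ≅ Z.
rank ∂_1 = 5, rank ∂_2 = 7 ⇒ b_1 = 12 − 5 − 7 = 0; all invariant factors of ∂_2 are 1 so no torsion. So H_1 ≅ 0.
rank ∂_2 = 7, rank ∂_3 = 0 ⇒ b_2 = 8 − 7 − 0 = 1. So H_2 ≅ Z.

H_0 ≅ Z,  H_1 = 0,  H_2 ≅ Z.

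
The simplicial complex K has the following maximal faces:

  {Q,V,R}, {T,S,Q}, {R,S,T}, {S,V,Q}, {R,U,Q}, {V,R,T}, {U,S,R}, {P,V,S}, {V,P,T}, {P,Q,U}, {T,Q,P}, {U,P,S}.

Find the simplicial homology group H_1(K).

Order the vertices as P < Q < R < S < T < U < V. Listing each simplex with vertices in this order, K has dimension 2 with simplices:

  0-simplices (7): P, Q, R, S, T, U, V
  1-simplices (18): PQ, PS, PT, PU, PV, QR, QS, QT, QU, QV, RS, RT, RU, RV, ST, SU, SV, TV
  2-simplices (12): PQT, PQU, PSU, PSV, PTV, QRU, QRV, QST, QSV, RST, RSU, RTV

so the chain groups are C_0 ≅ Z^7, C_1 ≅ Z^18, C_2 ≅ Z^12.

Boundary ∂_1: C_1 → C_0 maps an edge to its endpoints' difference, ∂[p,q] = q − p. For instance
  ∂PV = V − P.
This gives a 7×18 integer matrix of rank 6; reducing to Smith normal form yields diagonal entries (1,1,1,1,1,1).

∂_2: C_2 → C_1 sends each 2-simplex [p,q,r] to [q,r] − [p,r] + [p,q]. For instance
  ∂QRV = RV − QV + QR,
  ∂RST = ST − RT + RS.
As a 18×12 matrix over Z this has rank 12, with invariant factors (1,1,1,1,1,1,1,1,1,1,1,2).

Now H_k = ker ∂_k / im ∂_{k+1}, so:

  H_1: rank ker ∂_1 − rank ∂_2 = (18 − 6) − 12 = 0, and ∂_2 has invariant factor 2 > 1, so H_1 ≅ Z_2.

(K is a triangulation of the real projective plane RP^2.)

H_1 = Z_2.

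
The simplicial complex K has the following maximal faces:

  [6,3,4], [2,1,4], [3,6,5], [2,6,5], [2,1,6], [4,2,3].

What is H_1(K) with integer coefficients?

Fix the vertex order 1 < 2 < 3 < 4 < 5 < 6 and write every simplex with vertices in increasing order. Then dim K = 2 and the simplices of K are:

  0-simplices (6): [1], [2], [3], [4], [5], [6]
  1-simplices (12): [1,2], [1,4], [1,6], [2,3], [2,4], [2,5], [2,6], [3,4], [3,5], [3,6], [4,6], [5,6]
  2-simplices (6): [1,2,4], [1,2,6], [2,3,4], [2,5,6], [3,4,6], [3,5,6]

so the chain groups are C_0 ≅ Z^6, C_1 ≅ Z^12, C_2 ≅ Z^6.

∂_1: C_1 → C_0 sends each edge [p,q] (with p < q) to q − p. For instance
  ∂[1,4] = [4] − [1].
The resulting 6×12 matrix has rank 5, and its Smith normal form has invariant factors (1,1,1,1,1).

Boundary ∂_2: C_2 → C_1 sends each 2-simplex [p,q,r] to [q,r] − [p,r] + [p,q]. For instance
  ∂[1,2,6] = [2,6] − [1,6] + [1,2],
  ∂[2,3,4] = [3,4] − [2,4] + [2,3].
The resulting 12×6 matrix has rank 6, and its Smith normal form has invariant factors (1,1,1,1,1,1).

Computing H_k = (kernel of ∂_k) / (image of ∂_{k+1}):

  H_1: rank ker ∂_1 − rank ∂_2 = (12 − 5) − 6 = 1, and the invariant factors of ∂_2 are all 1, so H_1 ≅ Z.

(K is a triangulation of the cylinder S^1 x I.)

H_1 ≅ Z.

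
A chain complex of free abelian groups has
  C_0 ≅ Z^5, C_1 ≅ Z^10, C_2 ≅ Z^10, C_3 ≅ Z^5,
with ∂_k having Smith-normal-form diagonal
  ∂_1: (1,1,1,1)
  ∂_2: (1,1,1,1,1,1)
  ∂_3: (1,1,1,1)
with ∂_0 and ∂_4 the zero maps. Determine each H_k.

H_0 = Z,  H_1 = 0,  H_2 = 0,  H_3 = Z.

H_0: b_0 = 5 − 0 − 4 = 1; torsion from ∂_1 factors > 1: none. So H_0 = Z.
H_1: b_1 = 10 − 4 − 6 = 0; torsion from ∂_2 factors > 1: none. So H_1 = 0.
H_2: b_2 = 10 − 6 − 4 = 0; torsion from ∂_3 factors > 1: none. So H_2 = 0.
H_3: b_3 = 5 − 4 − 0 = 1; torsion from ∂_4 factors > 1: none. So H_3 = Z.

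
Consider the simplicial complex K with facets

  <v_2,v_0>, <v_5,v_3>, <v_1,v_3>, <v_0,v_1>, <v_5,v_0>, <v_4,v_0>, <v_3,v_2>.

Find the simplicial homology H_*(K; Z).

H_0 = Z,  H_1 = Z^2.

Take the total order v_0 < v_1 < v_2 < v_3 < v_4 < v_5 on the vertex set. Then K (dimension 1) consists of the simplices:

  0-simplices (6): [v_0], [v_1], [v_2], [v_3], [v_4], [v_5]
  1-simplices (7): [v_0,v_1], [v_0,v_2], [v_0,v_4], [v_0,v_5], [v_1,v_3], [v_2,v_3], [v_3,v_5]

so the chain groups are C_0 ≅ Z^6, C_1 ≅ Z^7.

Boundary ∂_1: C_1 → C_0 maps an edge to its endpoints' difference, ∂[p,q] = q − p.
The 6×7 boundary matrix has rank 5 and Smith normal form diag(1,1,1,1,1).

From H_k ≅ ker(∂_k) / im(∂_{k+1}) we obtain:

  H_0: rank C_0 − rank ∂_1 = 6 − 5 = 1, and the invariant factors of ∂_1 are all 1, so H_0 = Z.
  H_1: rank ker ∂_1 − rank ∂_2 = (7 − 5) − 0 = 2, and there is no ∂_2, so H_1 = Z^2.

As a check, the Euler characteristic is 6 − 7 = -1, which agrees with 1 − 2 = -1.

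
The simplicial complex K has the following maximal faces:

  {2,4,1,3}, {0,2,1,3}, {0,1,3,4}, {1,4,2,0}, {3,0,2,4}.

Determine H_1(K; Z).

H_1 ≅ 0.

Order the vertices as 0 < 1 < 2 < 3 < 4. Listing each simplex with vertices in this order, K has dimension 3 with simplices:

  0-simplices (5): [0], [1], [2], [3], [4]
  1-simplices (10): [0,1], [0,2], [0,3], [0,4], [1,2], [1,3], [1,4], [2,3], [2,4], [3,4]
  2-simplices (10): [0,1,2], [0,1,3], [0,1,4], [0,2,3], [0,2,4], [0,3,4], [1,2,3], [1,2,4], [1,3,4], [2,3,4]
  3-simplices (5): [0,1,2,3], [0,1,2,4], [0,1,3,4], [0,2,3,4], [1,2,3,4]

so the chain groups are C_0 ≅ Z^5, C_1 ≅ Z^10, C_2 ≅ Z^10, C_3 ≅ Z^5.

The boundary map ∂_1: C_1 → C_0 sends each edge [p,q] (with p < q) to q − p.
The resulting 5×10 matrix has rank 4, and its Smith normal form has invariant factors (1,1,1,1).

Boundary ∂_2: C_2 → C_1 sends each 2-simplex [p,q,r] to [q,r] − [p,r] + [p,q]. For instance
  ∂[0,1,3] = [1,3] − [0,3] + [0,1],
  ∂[2,3,4] = [3,4] − [2,4] + [2,3].
The 10×10 boundary matrix has rank 6 and Smith normal form diag(1,1,1,1,1,1).

Boundary ∂_3: C_3 → C_2 sends each 3-simplex σ to the alternating sum Σ_i (−1)^i (σ with its i-th vertex removed). For instance
  ∂[0,1,2,4] = [1,2,4] − [0,2,4] + [0,1,4] − [0,1,2],
  ∂[1,2,3,4] = [2,3,4] − [1,3,4] + [1,2,4] − [1,2,3].
The resulting 10×5 matrix has rank 4, and its Smith normal form has invariant factors (1,1,1,1).

From H_k ≅ ker(∂_k) / im(∂_{k+1}) we obtain:

  H_1: rank ker ∂_1 − rank ∂_2 = (10 − 4) − 6 = 0, and the invariant factors of ∂_2 are all 1, so H_1 = 0.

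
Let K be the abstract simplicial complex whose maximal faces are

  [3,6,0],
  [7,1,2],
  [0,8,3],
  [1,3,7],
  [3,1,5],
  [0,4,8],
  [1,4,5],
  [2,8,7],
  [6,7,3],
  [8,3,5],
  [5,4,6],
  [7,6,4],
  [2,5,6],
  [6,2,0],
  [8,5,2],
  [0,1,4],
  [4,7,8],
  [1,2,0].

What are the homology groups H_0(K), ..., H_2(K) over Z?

Order the vertices as 0 < 1 < 2 < 3 < 4 < 5 < 6 < 7 < 8. Listing each simplex with vertices in this order, K has dimension 2 with simplices:

  0-simplices (9): [0], [1], [2], [3], [4], [5], [6], [7], [8]
  1-simplices (27): (27 of them)
  2-simplices (18): [0,1,2], [0,1,4], [0,2,6], [0,3,6], [0,3,8], [0,4,8], [1,2,7], [1,3,5], [1,3,7], [1,4,5], [2,5,6], [2,5,8], [2,7,8], [3,5,8], [3,6,7], [4,5,6], [4,6,7], [4,7,8]

Hence C_0 ≅ Z^9, C_1 ≅ Z^27, C_2 ≅ Z^18.

Boundary ∂_1: C_1 → C_0 maps an edge to its endpoints' difference, ∂[p,q] = q − p.
The resulting 9×27 matrix has rank 8, and its Smith normal form has invariant factors (1,1,1,1,1,1,1,1).

The boundary map ∂_2: C_2 → C_1 sends each 2-simplex [p,q,r] to [q,r] − [p,r] + [p,q]. For instance
  ∂[2,5,8] = [5,8] − [2,8] + [2,5],
  ∂[0,1,2] = [1,2] − [0,2] + [0,1].
As a 27×18 matrix over Z this has rank 17, with invariant factors (1,1,1,1,1,1,1,1,1,1,1,1,1,1,1,1,1).

Computing H_k = (kernel of ∂_k) / (image of ∂_{k+1}):

  H_0: rank C_0 − rank ∂_1 = 9 − 8 = 1, and the invariant factors of ∂_1 are all 1, so H_0 ≅ Z.
  H_1: rank ker ∂_1 − rank ∂_2 = (27 − 8) − 17 = 2, and the invariant factors of ∂_2 are all 1, so H_1 ≅ Z^2.
  H_2: rank ker ∂_2 − rank ∂_3 = (18 − 17) − 0 = 1, and there is no ∂_3, so H_2 ≅ Z.

(K is a triangulation of the torus T^2.)

H_0 ≅ Z,  H_1 ≅ Z^2,  H_2 ≅ Z.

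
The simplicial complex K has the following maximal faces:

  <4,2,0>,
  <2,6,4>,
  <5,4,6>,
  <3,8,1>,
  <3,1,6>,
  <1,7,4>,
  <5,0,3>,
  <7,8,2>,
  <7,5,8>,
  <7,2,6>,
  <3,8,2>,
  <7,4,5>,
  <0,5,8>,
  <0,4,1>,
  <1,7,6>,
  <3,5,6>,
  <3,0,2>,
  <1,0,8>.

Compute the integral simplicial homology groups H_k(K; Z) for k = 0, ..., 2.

H_0 = Z,  H_1 = Z ⊕ Z_2,  H_2 = 0.

We work with the vertex ordering 0 < 1 < 2 < 3 < 4 < 5 < 6 < 7 < 8. The simplices of K, each written with vertices in increasing order, are:

  0-simplices (9): [0], [1], [2], [3], [4], [5], [6], [7], [8]
  1-simplices (27): (27 of them)
  2-simplices (18): [0,1,4], [0,1,8], [0,2,3], [0,2,4], [0,3,5], [0,5,8], [1,3,6], [1,3,8], [1,4,7], [1,6,7], [2,3,8], [2,4,6], [2,6,7], [2,7,8], [3,5,6], [4,5,6], [4,5,7], [5,7,8]

Hence C_0 ≅ Z^9, C_1 ≅ Z^27, C_2 ≅ Z^18.

∂_1: C_1 → C_0 is given by ∂[p,q] = [q] − [p].
The 9×27 boundary matrix has rank 8 and Smith normal form diag(1,1,1,1,1,1,1,1).

∂_2: C_2 → C_1 acts by ∂[p,q,r] = [q,r] − [p,r] + [p,q]. For instance
  ∂[4,5,7] = [5,7] − [4,7] + [4,5],
  ∂[0,3,5] = [3,5] − [0,5] + [0,3].
The resulting 27×18 matrix has rank 18, and its Smith normal form has invariant factors (1,1,1,1,1,1,1,1,1,1,1,1,1,1,1,1,1,2).

Reading off H_k = ker ∂_k / im ∂_{k+1}:

  H_0: rank C_0 − rank ∂_1 = 9 − 8 = 1, and the invariant factors of ∂_1 are all 1, so H_0 = Z.
  H_1: rank ker ∂_1 − rank ∂_2 = (27 − 8) − 18 = 1, and ∂_2 has invariant factor 2 > 1, so H_1 = Z ⊕ Z_2.
  H_2: rank ker ∂_2 − rank ∂_3 = (18 − 18) − 0 = 0, and there is no ∂_3, so H_2 = 0.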